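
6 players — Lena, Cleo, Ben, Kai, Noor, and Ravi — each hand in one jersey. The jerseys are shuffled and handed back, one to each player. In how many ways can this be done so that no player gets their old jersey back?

This is the derangement count D_6: permutations of 6 items with no fixed point.
By inclusion–exclusion this is Σ_{j=0}^{6} (−1)^j C(6,j)·(6−j)!.
Computing: 720 − 720 + 360 − 120 + 30 − 6 + 1 = 265.

265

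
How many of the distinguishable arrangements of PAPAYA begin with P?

With the first slot taken by P, it remains to arrange the other 5 letters (APAYA).
Those 5 letters have A appearing 3 times, giving (5)!/(3!) = 20.

20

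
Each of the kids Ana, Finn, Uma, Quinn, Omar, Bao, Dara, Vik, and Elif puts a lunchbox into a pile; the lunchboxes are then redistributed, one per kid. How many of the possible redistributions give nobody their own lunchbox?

Count assignments avoiding every fixed point. For any j of the 9 kids fixed to their own lunchbox, the other 9−j can be arranged in (9−j)! ways.
By inclusion–exclusion this is Σ_{j=0}^{9} (−1)^j C(9,j)·(9−j)!.
Computing: 362880 − 362880 + 181440 − 60480 + 15120 − 3024 + 504 − 72 + 9 − 1 = 133496.

133496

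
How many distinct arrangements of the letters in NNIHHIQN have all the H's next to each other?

420

Treat the 2 copies of H as a single block. The multiset to arrange is then {HH, I, I, N, N, N, Q}, 7 items in all.
That gives (7)!/(3!·2!) = 420 arrangements.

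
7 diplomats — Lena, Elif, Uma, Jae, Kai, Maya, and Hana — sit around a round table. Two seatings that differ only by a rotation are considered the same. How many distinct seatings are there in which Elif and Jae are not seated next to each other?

480

Without the restriction there are (6)! = 720 seatings.
Those with Elif next to Jae: fuse the pair into one unit and seat 6 units around a circle — 2·(5)! = 240.
Subtracting, 720 − 240 = 480.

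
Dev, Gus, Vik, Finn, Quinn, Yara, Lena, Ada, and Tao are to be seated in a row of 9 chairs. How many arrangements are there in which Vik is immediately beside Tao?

80640

Place the 7 others and the Vik-Tao pair as 8 objects in a line; the pair has 2 internal arrangements.
So the count is 2·(8)! = 80640.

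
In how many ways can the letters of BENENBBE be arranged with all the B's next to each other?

60

Treat the 3 copies of B as a single block. The multiset to arrange is then {BBB, E, E, E, N, N}, 6 items in all.
That gives (6)!/(3!·2!) = 60 arrangements.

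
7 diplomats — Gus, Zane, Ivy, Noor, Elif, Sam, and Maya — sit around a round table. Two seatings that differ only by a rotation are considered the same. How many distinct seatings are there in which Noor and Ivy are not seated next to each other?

480

All circular seatings of 7 people number (6)! = 720.
Seatings with Noor beside Ivy: treat them as a block with 2 internal orders, giving 2 × (5)! = 240.
Subtracting, 720 − 240 = 480.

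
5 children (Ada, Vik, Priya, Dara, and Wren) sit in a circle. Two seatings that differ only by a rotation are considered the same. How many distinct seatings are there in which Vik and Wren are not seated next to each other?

12

Without the restriction there are (4)! = 24 seatings.
Seatings with Vik beside Wren: treat them as a block with 2 internal orders, giving 2 × (3)! = 12.
Subtracting, 24 − 12 = 12.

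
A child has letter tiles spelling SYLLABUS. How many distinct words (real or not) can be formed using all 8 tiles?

SYLLABUS has 8 letters with L appearing twice and S appearing twice.
So there are 8! / (2!·2!) = 10080 distinguishable arrangements.

10080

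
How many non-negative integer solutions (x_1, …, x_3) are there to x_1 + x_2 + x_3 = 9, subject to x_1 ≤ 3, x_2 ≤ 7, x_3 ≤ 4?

By stars and bars, unrestricted non-negative solutions to x_1+…+x_3 = 9 number C(9+2,2) = 55.
Subtract solutions that violate a single cap (substitute x_i' = x_i − (cap_i+1)): x_1 ≥ 4 gives C(7,2) = 21; x_2 ≥ 8 gives C(3,2) = 3; x_3 ≥ 5 gives C(6,2) = 15. Together 39.
Add back pairs where two caps are both exceeded: 0 + 1 + 0 = 1.
By inclusion–exclusion the count is 55 − 39 + 1 = 17.

17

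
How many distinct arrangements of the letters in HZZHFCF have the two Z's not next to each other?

450

There are 7!/(2!·2!·2!) = 630 arrangements of HZZHFCF in total.
Arrangements with the Z's together: treat ZZ as one letter, giving (6)!/(2!·2!) = 180.
Hence 630 − 180 = 450.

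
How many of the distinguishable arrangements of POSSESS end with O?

30

With the last slot taken by O, it remains to arrange the other 6 letters (PSSESS).
Those 6 letters have S appearing 4 times, giving (6)!/(4!) = 30.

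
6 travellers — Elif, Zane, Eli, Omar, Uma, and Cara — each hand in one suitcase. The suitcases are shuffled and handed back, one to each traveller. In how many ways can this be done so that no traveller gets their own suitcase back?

This is the derangement count D_6: permutations of 6 items with no fixed point.
By inclusion–exclusion this is Σ_{j=0}^{6} (−1)^j C(6,j)·(6−j)!.
Computing: 720 − 720 + 360 − 120 + 30 − 6 + 1 = 265.

265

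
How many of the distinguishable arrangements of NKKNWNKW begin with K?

210

Fix K in the first position and arrange the remaining 7 letters.
Those 7 letters have K appearing twice, N appearing 3 times, and W appearing twice, giving (7)!/(3!·2!·2!) = 210.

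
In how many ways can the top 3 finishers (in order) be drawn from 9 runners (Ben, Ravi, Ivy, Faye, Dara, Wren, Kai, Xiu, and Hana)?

504

There are 9 choices for 1st place, 8 for 2nd, and 7 for 3rd.
That gives 9 × 8 × 7 = 504.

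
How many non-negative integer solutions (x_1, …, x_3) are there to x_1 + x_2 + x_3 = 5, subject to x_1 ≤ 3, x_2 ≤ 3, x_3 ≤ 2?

9

Ignoring the caps, the number of non-negative solutions to x_1+…+x_3 = 5 is C(7,2) = 21.
Subtract solutions that violate a single cap (substitute x_i' = x_i − (cap_i+1)): x_1 ≥ 4 gives C(3,2) = 3; x_2 ≥ 4 gives C(3,2) = 3; x_3 ≥ 3 gives C(4,2) = 6. Together 12.
No two caps can be exceeded simultaneously, so the pair terms are all 0.
By inclusion–exclusion the count is 21 − 12 + 0 = 9.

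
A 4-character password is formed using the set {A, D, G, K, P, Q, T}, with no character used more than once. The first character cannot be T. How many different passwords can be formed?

720

The first character has 7−1 = 6 choices (anything except T).
The remaining 3 characters are filled from the other 6 symbols without repetition: 6 × 5 × 4 = 120.
Total: 6 × 120 = 720.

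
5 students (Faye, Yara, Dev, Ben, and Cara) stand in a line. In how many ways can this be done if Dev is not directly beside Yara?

Of the 5! = 120 arrangements, those with Dev and Yara adjacent number 2 × 4! = 48 (treat the pair as a block with 2 internal orders).
So 120 − 48 = 72 arrangements keep them apart.

72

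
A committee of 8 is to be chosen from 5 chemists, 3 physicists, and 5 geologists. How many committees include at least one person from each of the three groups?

1240

Total 8-person selections from all 13: C(13,8) = 1287.
Subtract selections that omit an entire group: no chemists → C(8,8) = 1; no physicists → C(10,8) = 45; no geologists → C(8,8) = 1.
Add back selections omitting two groups (i.e. drawn from a single group): C(5,8) + C(3,8) + C(5,8) = 0.
By inclusion–exclusion: 1287 − 47 + 0 = 1240.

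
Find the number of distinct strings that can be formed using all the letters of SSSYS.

5

Letter multiplicities in SSSYS: S×4, Y×1.
So there are 5! / (4!) = 5 distinguishable arrangements.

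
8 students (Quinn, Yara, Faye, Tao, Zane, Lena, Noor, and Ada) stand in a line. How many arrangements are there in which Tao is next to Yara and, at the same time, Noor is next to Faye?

Treat {Tao,Yara} as one block (2 orders) and {Noor,Faye} as another (2 orders).
That leaves 6 units to arrange: 2 × 2 × 6! = 4 × 720 = 2880.

2880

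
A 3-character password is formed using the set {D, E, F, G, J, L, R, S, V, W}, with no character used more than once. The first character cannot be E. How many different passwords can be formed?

The first character has 10−1 = 9 choices (anything except E).
The remaining 2 characters are filled from the other 9 symbols without repetition: 9 × 8 = 72.
Total: 9 × 72 = 648.

648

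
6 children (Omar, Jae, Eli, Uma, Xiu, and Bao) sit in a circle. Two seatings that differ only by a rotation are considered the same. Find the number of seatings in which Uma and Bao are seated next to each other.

48

Treat {Uma, Bao} as one unit (2 internal orders) and seat the resulting 5 units around the table: (4)! circular arrangements.
So 2 × (4)! = 2 × 24 = 48.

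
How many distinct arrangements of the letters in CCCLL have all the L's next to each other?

Treat the 2 copies of L as a single block. The multiset to arrange is then {LL, C, C, C}, 4 items in all.
That gives (4)!/(3!) = 4 arrangements.

4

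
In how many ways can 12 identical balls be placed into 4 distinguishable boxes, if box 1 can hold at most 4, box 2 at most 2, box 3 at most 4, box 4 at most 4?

10

By stars and bars, unrestricted non-negative solutions to x_1+…+x_4 = 12 number C(12+3,3) = 455.
Subtract solutions that violate a single cap (substitute x_i' = x_i − (cap_i+1)): x_1 ≥ 5 gives C(10,3) = 120; x_2 ≥ 3 gives C(12,3) = 220; x_3 ≥ 5 gives C(10,3) = 120; x_4 ≥ 5 gives C(10,3) = 120. Together 580.
Add back pairs where two caps are both exceeded: 35 + 10 + 10 + 35 + 35 + 10 = 135.
By inclusion–exclusion the count is 455 − 580 + 135 = 10.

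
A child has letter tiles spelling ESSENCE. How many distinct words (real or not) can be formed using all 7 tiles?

Letter multiplicities in ESSENCE: C×1, E×3, N×1, S×2.
The number of distinct arrangements is 7!/(3!·2!) = 5040/12 = 420.

420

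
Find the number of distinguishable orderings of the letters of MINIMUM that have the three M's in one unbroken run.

60

Treat the 3 copies of M as a single block. The multiset to arrange is then {MMM, I, I, N, U}, 5 items in all.
That gives (5)!/(2!) = 60 arrangements.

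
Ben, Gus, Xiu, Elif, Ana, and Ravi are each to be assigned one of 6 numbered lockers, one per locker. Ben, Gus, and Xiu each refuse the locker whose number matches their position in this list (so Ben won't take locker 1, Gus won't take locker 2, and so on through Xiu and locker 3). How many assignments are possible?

426

Let Aᵢ (for i ∈ {1, 2, 3}) be the placements that put person i in their forbidden locker. Any j of these fix j positions, leaving (6−j)! ways to fill the rest, and there are C(3,j) ways to pick which j.
By inclusion–exclusion, the number of valid placements is Σ_{j=0}^{3} (−1)^j C(3,j)·(6−j)!.
Computing: 720 − 360 + 72 − 6 = 426.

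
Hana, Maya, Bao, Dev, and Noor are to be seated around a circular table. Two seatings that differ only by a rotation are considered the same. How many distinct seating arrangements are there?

24

Around a circle, 5 distinct people have 5!/5 = (4)! = 24 rotationally distinct seatings.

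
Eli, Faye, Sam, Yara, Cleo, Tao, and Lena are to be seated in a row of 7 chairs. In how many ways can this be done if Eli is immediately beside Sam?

Glue Eli and Sam into one block (2 internal orders), leaving 6 units to arrange in a row.
So the count is 2·(6)! = 1440.

1440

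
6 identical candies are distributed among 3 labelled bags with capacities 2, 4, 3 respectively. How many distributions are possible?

By stars and bars, unrestricted non-negative solutions to x_1+…+x_3 = 6 number C(6+2,2) = 28.
Subtract solutions that violate a single cap (substitute x_i' = x_i − (cap_i+1)): x_1 ≥ 3 gives C(5,2) = 10; x_2 ≥ 5 gives C(3,2) = 3; x_3 ≥ 4 gives C(4,2) = 6. Together 19.
No two caps can be exceeded simultaneously, so the pair terms are all 0.
By inclusion–exclusion the count is 28 − 19 + 0 = 9.

9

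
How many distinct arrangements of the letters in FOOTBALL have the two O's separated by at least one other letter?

There are 8!/(2!·2!) = 10080 arrangements of FOOTBALL in total.
Arrangements with the O's together: treat OO as one letter, giving (7)!/(2!) = 2520.
Hence 10080 − 2520 = 7560.

7560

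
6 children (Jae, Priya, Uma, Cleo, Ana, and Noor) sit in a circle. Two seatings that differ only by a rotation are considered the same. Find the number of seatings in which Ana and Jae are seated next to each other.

48

Treat {Ana, Jae} as one unit (2 internal orders) and seat the resulting 5 units around the table: (4)! circular arrangements.
So 2 × (4)! = 2 × 24 = 48.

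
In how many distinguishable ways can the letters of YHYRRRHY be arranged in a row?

YHYRRRHY has 8 letters with H appearing twice, R appearing 3 times, and Y appearing 3 times.
So there are 8! / (3!·3!·2!) = 560 distinguishable arrangements.

560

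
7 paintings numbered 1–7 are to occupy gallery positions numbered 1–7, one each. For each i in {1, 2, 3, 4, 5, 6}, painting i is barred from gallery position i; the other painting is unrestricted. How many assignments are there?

2119

Let Aᵢ (for 1 ≤ i ≤ 6) be the placements that put painting i in its forbidden gallery position. Any j of these fix j positions, leaving (7−j)! ways to fill the rest, and there are C(6,j) ways to pick which j.
By inclusion–exclusion, the number of valid placements is Σ_{j=0}^{6} (−1)^j C(6,j)·(7−j)!.
Computing: 5040 − 4320 + 1800 − 480 + 90 − 12 + 1 = 2119.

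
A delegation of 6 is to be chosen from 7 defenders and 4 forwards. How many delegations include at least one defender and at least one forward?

455

Unrestricted: C(11,6) = 462 ways to pick any 6 of the 11.
Subtract selections that omit an entire group: no defenders → C(4,6) = 0; no forwards → C(7,6) = 7.
Both groups omitted at once is impossible, so 462 − 7 = 455.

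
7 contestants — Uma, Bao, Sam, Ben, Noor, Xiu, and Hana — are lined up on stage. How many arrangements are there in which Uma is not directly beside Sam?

3600

Of the 7! = 5040 arrangements, those with Uma and Sam adjacent number 2 × 6! = 1440 (treat the pair as a block with 2 internal orders).
Complementary counting: 5040 − 1440 = 3600.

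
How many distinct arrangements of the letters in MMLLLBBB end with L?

210

With the last slot taken by L, it remains to arrange the other 7 letters (MMLLBBB).
Those 7 letters have B appearing 3 times, L appearing twice, and M appearing twice, giving (7)!/(3!·2!·2!) = 210.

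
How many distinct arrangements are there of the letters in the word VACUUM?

VACUUM has 6 letters with U appearing twice.
Dividing 6! = 720 by 2! = 2 for the repeated letters gives 360.

360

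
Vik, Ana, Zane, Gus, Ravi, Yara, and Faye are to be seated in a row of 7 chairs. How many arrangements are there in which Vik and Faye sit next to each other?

Place the 5 others and the Vik-Faye pair as 6 objects in a line; the pair has 2 internal arrangements.
So the count is 2·(6)! = 1440.

1440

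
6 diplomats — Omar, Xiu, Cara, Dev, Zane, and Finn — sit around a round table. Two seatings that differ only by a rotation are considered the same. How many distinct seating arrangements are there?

120

Fix one person's seat to break rotational symmetry; the remaining 5 people can be arranged in (5)! = 120 ways.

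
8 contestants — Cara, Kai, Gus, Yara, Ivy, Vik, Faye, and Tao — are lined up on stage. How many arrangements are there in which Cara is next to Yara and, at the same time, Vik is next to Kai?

Treat {Cara,Yara} as one block (2 orders) and {Vik,Kai} as another (2 orders).
That leaves 6 units to arrange: 2 × 2 × 6! = 4 × 720 = 2880.

2880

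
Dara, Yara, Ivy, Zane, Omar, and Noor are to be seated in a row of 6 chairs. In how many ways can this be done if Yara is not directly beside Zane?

480

There are 6! = 720 arrangements in all. If Yara and Zane are adjacent, merging them into one block gives 2·(5)! = 240 arrangements.
Complementary counting: 720 − 240 = 480.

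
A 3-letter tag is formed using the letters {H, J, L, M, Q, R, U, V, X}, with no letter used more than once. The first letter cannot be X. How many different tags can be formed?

The first letter has 9−1 = 8 choices (anything except X).
The remaining 2 letters are filled from the other 8 symbols without repetition: 8 × 7 = 56.
Total: 8 × 56 = 448.

448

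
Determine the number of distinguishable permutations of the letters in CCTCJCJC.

168

Letter multiplicities in CCTCJCJC: C×5, J×2, T×1.
So there are 8! / (5!·2!) = 168 distinguishable arrangements.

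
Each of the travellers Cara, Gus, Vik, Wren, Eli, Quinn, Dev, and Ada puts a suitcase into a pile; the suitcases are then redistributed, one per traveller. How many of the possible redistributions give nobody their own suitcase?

14833

Let Aᵢ be the assignments in which traveller i gets their own suitcase. We want the size of the complement of A₁∪…∪A_8.
By inclusion–exclusion this is Σ_{j=0}^{8} (−1)^j C(8,j)·(8−j)!.
Computing: 40320 − 40320 + 20160 − 6720 + 1680 − 336 + 56 − 8 + 1 = 14833.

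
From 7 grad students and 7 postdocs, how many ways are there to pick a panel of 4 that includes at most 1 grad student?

280

Split by how many grad students are chosen (0 through 1).
Sum: C(7,0)·C(7,4) + C(7,1)·C(7,3) = 35 + 245 = 280.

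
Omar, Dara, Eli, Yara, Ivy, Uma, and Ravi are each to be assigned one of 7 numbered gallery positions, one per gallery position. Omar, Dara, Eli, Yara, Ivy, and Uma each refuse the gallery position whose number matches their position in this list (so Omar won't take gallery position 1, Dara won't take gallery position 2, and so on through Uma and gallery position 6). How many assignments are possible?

Let Aᵢ (for 1 ≤ i ≤ 6) be the placements that put person i in their forbidden gallery position. Any j of these fix j positions, leaving (7−j)! ways to fill the rest, and there are C(6,j) ways to pick which j.
By inclusion–exclusion, the number of valid placements is Σ_{j=0}^{6} (−1)^j C(6,j)·(7−j)!.
Computing: 5040 − 4320 + 1800 − 480 + 90 − 12 + 1 = 2119.

2119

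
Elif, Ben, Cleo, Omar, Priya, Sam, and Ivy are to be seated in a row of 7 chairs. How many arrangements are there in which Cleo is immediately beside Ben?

1440

Glue Cleo and Ben into one block (2 internal orders), leaving 6 units to arrange in a row.
So the count is 2·(6)! = 1440.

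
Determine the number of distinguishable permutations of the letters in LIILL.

10

The 5 letters of LIILL have repeats: I appearing twice and L appearing 3 times.
The number of distinct arrangements is 5!/(3!·2!) = 120/12 = 10.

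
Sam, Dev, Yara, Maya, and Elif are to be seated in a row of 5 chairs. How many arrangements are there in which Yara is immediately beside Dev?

48

Place the 3 others and the Yara-Dev pair as 4 objects in a line; the pair has 2 internal arrangements.
That gives 2 × 4! = 2 × 24 = 48.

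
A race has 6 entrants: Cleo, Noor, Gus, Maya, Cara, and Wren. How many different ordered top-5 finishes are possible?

720

There are 6 choices for 1st place, 5 for 2nd, and so on down to 2 for position 5.
That gives 6 × 5 × 4 × 3 × 2 = 720.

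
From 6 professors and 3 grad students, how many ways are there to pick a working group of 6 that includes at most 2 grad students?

64

Split by how many grad students are chosen (0 through 2).
Sum: C(3,0)·C(6,6) + C(3,1)·C(6,5) + C(3,2)·C(6,4) = 1 + 18 + 45 = 64.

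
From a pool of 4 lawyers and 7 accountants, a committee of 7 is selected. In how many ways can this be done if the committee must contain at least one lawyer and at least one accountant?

With no constraint there are C(11,7) = 330 possible selections.
Selections missing a whole group: no lawyers → C(7,7) = 1; no accountants → C(4,7) = 0.
Both groups omitted at once is impossible, so 330 − 1 = 329.

329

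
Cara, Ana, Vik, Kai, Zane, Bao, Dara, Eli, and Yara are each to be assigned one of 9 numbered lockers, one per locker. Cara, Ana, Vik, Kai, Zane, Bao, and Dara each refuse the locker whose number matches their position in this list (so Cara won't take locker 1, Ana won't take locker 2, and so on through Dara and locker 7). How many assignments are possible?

Let Aᵢ (for 1 ≤ i ≤ 7) be the placements that put person i in their forbidden locker. Any j of these fix j positions, leaving (9−j)! ways to fill the rest, and there are C(7,j) ways to pick which j.
By inclusion–exclusion, the number of valid placements is Σ_{j=0}^{7} (−1)^j C(7,j)·(9−j)!.
Computing: 362880 − 282240 + 105840 − 25200 + 4200 − 504 + 42 − 2 = 165016.

165016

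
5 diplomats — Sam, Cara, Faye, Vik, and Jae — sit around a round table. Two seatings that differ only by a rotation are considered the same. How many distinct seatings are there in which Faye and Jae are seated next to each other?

12

Glue Faye and Jae into a block (2 internal orders). Seating 4 units around a circle gives (3)! arrangements.
So 2 × (3)! = 2 × 6 = 12.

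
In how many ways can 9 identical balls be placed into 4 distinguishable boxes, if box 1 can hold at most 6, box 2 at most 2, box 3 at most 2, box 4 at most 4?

35

By stars and bars, unrestricted non-negative solutions to x_1+…+x_4 = 9 number C(9+3,3) = 220.
Subtract solutions that violate a single cap (substitute x_i' = x_i − (cap_i+1)): x_1 ≥ 7 gives C(5,3) = 10; x_2 ≥ 3 gives C(9,3) = 84; x_3 ≥ 3 gives C(9,3) = 84; x_4 ≥ 5 gives C(7,3) = 35. Together 213.
Add back pairs where two caps are both exceeded: 0 + 0 + 0 + 20 + 4 + 4 = 28.
By inclusion–exclusion the count is 220 − 213 + 28 = 35.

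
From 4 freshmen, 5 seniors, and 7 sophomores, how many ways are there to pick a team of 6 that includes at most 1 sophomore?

966

Split by how many sophomores are chosen (0 through 1).
Sum: C(7,0)·C(9,6) + C(7,1)·C(9,5) = 84 + 882 = 966.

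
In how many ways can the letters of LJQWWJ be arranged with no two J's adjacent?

There are 6!/(2!·2!) = 180 arrangements of LJQWWJ in total.
If the two J's are adjacent, glue them into one block, leaving 5 items to arrange: (5)!/(2!) = 60 ways.
Subtracting, 180 − 60 = 120 arrangements keep the J's apart.

120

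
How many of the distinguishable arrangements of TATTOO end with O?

20

Fix O in the last position and arrange the remaining 5 letters.
Those 5 letters have T appearing 3 times, giving (5)!/(3!) = 20.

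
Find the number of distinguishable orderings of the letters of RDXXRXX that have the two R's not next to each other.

There are 7!/(4!·2!) = 105 arrangements of RDXXRXX in total.
If the two R's are adjacent, glue them into one block, leaving 6 items to arrange: (6)!/(4!) = 30 ways.
Subtracting, 105 − 30 = 75 arrangements keep the R's apart.

75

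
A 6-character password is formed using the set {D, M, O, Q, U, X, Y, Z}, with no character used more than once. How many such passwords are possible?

Choose and order 6 of the 8 symbols: the first character has 8 options, the next 7, and so on down to 3.
That product is 8 × 7 × 6 × 5 × 4 × 3 = 20160.

20160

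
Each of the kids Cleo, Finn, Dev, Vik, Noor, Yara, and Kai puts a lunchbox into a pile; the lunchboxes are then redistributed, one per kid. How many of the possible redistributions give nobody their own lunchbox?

1854

Let Aᵢ be the assignments in which kid i gets their own lunchbox. We want the size of the complement of A₁∪…∪A_7.
By inclusion–exclusion this is Σ_{j=0}^{7} (−1)^j C(7,j)·(7−j)!.
Computing: 5040 − 5040 + 2520 − 840 + 210 − 42 + 7 − 1 = 1854.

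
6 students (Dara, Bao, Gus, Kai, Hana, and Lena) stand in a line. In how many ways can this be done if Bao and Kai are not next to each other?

Of the 6! = 720 arrangements, those with Bao and Kai adjacent number 2 × 5! = 240 (treat the pair as a block with 2 internal orders).
Complementary counting: 720 − 240 = 480.

480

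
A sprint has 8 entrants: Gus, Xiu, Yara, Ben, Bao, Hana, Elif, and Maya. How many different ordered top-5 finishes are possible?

6720

There are 8 choices for 1st place, 7 for 2nd, and so on down to 4 for position 5.
That gives 8 × 7 × 6 × 5 × 4 = 6720.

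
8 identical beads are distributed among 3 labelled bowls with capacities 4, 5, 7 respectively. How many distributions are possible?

By stars and bars, unrestricted non-negative solutions to x_1+…+x_3 = 8 number C(8+2,2) = 45.
Subtract solutions that violate a single cap (substitute x_i' = x_i − (cap_i+1)): x_1 ≥ 5 gives C(5,2) = 10; x_2 ≥ 6 gives C(4,2) = 6; x_3 ≥ 8 gives C(2,2) = 1. Together 17.
No two caps can be exceeded simultaneously, so the pair terms are all 0.
By inclusion–exclusion the count is 45 − 17 + 0 = 28.

28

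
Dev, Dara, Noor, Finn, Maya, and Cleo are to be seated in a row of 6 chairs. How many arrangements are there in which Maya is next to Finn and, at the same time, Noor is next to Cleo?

Treat {Maya,Finn} as one block (2 orders) and {Noor,Cleo} as another (2 orders).
That leaves 4 units to arrange: 2 × 2 × 4! = 4 × 24 = 96.

96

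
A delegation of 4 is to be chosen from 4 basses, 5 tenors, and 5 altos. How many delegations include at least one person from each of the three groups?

Total 4-person selections from all 14: C(14,4) = 1001.
Subtract selections that omit an entire group: no basses → C(10,4) = 210; no tenors → C(9,4) = 126; no altos → C(9,4) = 126.
Add back selections omitting two groups (i.e. drawn from a single group): C(4,4) + C(5,4) + C(5,4) = 11.
By inclusion–exclusion: 1001 − 462 + 11 = 550.

550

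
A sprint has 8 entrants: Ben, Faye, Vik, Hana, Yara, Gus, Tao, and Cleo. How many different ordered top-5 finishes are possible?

There are 8 choices for 1st place, 7 for 2nd, and so on down to 4 for position 5.
That gives 8 × 7 × 6 × 5 × 4 = 6720.

6720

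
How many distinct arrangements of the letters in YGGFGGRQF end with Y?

840

With the last slot taken by Y, it remains to arrange the other 8 letters (GGFGGRQF).
Those 8 letters have F appearing twice and G appearing 4 times, giving (8)!/(4!·2!) = 840.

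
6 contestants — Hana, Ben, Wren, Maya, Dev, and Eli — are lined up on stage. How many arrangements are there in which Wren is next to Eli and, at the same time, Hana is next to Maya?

96

Treat {Wren,Eli} as one block (2 orders) and {Hana,Maya} as another (2 orders).
That leaves 4 units to arrange: 2 × 2 × 4! = 4 × 24 = 96.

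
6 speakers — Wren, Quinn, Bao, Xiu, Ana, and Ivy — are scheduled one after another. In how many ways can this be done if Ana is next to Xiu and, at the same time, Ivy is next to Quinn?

Treat {Ana,Xiu} as one block (2 orders) and {Ivy,Quinn} as another (2 orders).
That leaves 4 units to arrange: 2 × 2 × 4! = 4 × 24 = 96.

96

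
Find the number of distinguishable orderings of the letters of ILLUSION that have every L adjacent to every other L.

Treat the 2 copies of L as a single block. The multiset to arrange is then {LL, I, I, N, O, S, U}, 7 items in all.
That gives (7)!/(2!) = 2520 arrangements.

2520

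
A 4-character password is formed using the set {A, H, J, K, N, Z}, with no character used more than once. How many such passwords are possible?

This is a permutation of 4 out of 6: P(6,4) = 6!/2!.
6 × 5 × 4 × 3 = 360.

360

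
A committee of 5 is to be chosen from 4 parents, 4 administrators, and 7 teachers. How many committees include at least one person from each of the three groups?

2044

Total 5-person selections from all 15: C(15,5) = 3003.
Selections missing a whole group: no parents → C(11,5) = 462; no administrators → C(11,5) = 462; no teachers → C(8,5) = 56.
Add back selections omitting two groups (i.e. drawn from a single group): C(4,5) + C(4,5) + C(7,5) = 21.
By inclusion–exclusion: 3003 − 980 + 21 = 2044.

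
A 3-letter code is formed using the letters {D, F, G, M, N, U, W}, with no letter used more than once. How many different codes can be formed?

210

With no repetition, fill the 3 letters in order: 7 choices, then 6, down to 5.
That product is 7 × 6 × 5 = 210.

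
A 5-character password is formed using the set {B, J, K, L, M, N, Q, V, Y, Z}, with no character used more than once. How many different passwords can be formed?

30240

This is a permutation of 5 out of 10: P(10,5) = 10!/5!.
10 × 9 × 8 × 7 × 6 = 30240.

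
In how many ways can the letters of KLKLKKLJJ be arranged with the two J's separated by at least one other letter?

Total arrangements of KLKLKKLJJ: 9!/(4!·3!·2!) = 1260.
Arrangements with the J's together: treat JJ as one letter, giving (8)!/(4!·3!) = 280.
Hence 1260 − 280 = 980.

980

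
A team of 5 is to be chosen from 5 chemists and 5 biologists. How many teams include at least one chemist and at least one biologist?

250

Total 5-person selections from all 10: C(10,5) = 252.
Selections missing a whole group: no chemists → C(5,5) = 1; no biologists → C(5,5) = 1.
Both groups omitted at once is impossible, so 252 − 2 = 250.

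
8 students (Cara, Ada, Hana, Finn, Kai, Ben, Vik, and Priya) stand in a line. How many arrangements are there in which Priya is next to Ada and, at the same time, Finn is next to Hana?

2880

Treat {Priya,Ada} as one block (2 orders) and {Finn,Hana} as another (2 orders).
That leaves 6 units to arrange: 2 × 2 × 6! = 4 × 720 = 2880.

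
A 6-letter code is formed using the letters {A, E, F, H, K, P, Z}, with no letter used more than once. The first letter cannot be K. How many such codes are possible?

The first letter has 7−1 = 6 choices (anything except K).
The remaining 5 letters are filled from the other 6 symbols without repetition: 6 × 5 × 4 × 3 × 2 = 720.
Total: 6 × 720 = 4320.

4320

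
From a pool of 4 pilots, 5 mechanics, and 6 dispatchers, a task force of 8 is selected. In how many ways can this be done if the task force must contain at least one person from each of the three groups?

Unrestricted: C(15,8) = 6435 ways to pick any 8 of the 15.
Selections missing a whole group: no pilots → C(11,8) = 165; no mechanics → C(10,8) = 45; no dispatchers → C(9,8) = 9.
Add back selections omitting two groups (i.e. drawn from a single group): C(4,8) + C(5,8) + C(6,8) = 0.
By inclusion–exclusion: 6435 − 219 + 0 = 6216.

6216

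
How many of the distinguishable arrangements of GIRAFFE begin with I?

Fix I in the first position and arrange the remaining 6 letters.
Those 6 letters have F appearing twice, giving (6)!/(2!) = 360.

360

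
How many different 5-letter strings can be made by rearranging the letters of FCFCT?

Letter multiplicities in FCFCT: C×2, F×2, T×1.
The number of distinct arrangements is 5!/(2!·2!) = 120/4 = 30.

30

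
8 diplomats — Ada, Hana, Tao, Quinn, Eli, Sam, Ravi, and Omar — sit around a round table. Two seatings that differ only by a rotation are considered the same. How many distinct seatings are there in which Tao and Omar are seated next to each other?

1440

Glue Tao and Omar into a block (2 internal orders). Seating 7 units around a circle gives (6)! arrangements.
So 2 × (6)! = 2 × 720 = 1440.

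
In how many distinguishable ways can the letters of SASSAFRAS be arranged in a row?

2520

The 9 letters of SASSAFRAS have repeats: A appearing 3 times and S appearing 4 times.
Dividing 9! = 362880 by 4!·3! = 144 for the repeated letters gives 2520.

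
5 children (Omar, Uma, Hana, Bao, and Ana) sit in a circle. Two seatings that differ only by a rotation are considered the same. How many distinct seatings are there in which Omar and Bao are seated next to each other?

12

Treat {Omar, Bao} as one unit (2 internal orders) and seat the resulting 4 units around the table: (3)! circular arrangements.
So 2 × (3)! = 2 × 6 = 12.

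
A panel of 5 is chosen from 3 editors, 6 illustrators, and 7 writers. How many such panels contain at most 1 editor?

3432

Split by how many editors are chosen (0 through 1).
Sum: C(3,0)·C(13,5) + C(3,1)·C(13,4) = 1287 + 2145 = 3432.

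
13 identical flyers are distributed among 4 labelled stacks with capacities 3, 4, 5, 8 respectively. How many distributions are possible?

Without the upper bounds there are C(16,3) = 560 ways to split 13 among 4 stacks.
Subtract solutions that violate a single cap (substitute x_i' = x_i − (cap_i+1)): x_1 ≥ 4 gives C(12,3) = 220; x_2 ≥ 5 gives C(11,3) = 165; x_3 ≥ 6 gives C(10,3) = 120; x_4 ≥ 9 gives C(7,3) = 35. Together 540.
Add back pairs where two caps are both exceeded: 35 + 20 + 1 + 10 + 0 + 0 = 66.
By inclusion–exclusion the count is 560 − 540 + 66 = 86.

86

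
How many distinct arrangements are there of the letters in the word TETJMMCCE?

22680

Letter multiplicities in TETJMMCCE: C×2, E×2, J×1, M×2, T×2.
The number of distinct arrangements is 9!/(2!·2!·2!·2!) = 362880/16 = 22680.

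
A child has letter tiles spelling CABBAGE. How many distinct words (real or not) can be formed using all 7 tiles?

Letter multiplicities in CABBAGE: A×2, B×2, C×1, E×1, G×1.
Dividing 7! = 5040 by 2!·2! = 4 for the repeated letters gives 1260.

1260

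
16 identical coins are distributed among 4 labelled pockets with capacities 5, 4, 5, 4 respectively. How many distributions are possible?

Ignoring the caps, the number of non-negative solutions to x_1+…+x_4 = 16 is C(19,3) = 969.
Subtract solutions that violate a single cap (substitute x_i' = x_i − (cap_i+1)): x_1 ≥ 6 gives C(13,3) = 286; x_2 ≥ 5 gives C(14,3) = 364; x_3 ≥ 6 gives C(13,3) = 286; x_4 ≥ 5 gives C(14,3) = 364. Together 1300.
Add back pairs where two caps are both exceeded: 56 + 35 + 56 + 56 + 84 + 56 = 343.
Subtract triples: 0 + 1 + 0 + 1 = 2.
By inclusion–exclusion the count is 969 − 1300 + 343 − 2 = 10.

10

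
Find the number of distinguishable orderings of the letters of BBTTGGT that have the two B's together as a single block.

60

Treat the 2 copies of B as a single block. The multiset to arrange is then {BB, G, G, T, T, T}, 6 items in all.
That gives (6)!/(3!·2!) = 60 arrangements.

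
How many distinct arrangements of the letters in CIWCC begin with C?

12

With the first slot taken by C, it remains to arrange the other 4 letters (IWCC).
Those 4 letters have C appearing twice, giving (4)!/(2!) = 12.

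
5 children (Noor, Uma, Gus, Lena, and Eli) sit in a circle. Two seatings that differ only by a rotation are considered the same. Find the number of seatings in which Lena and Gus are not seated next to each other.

All circular seatings of 5 people number (4)! = 24.
Those with Lena next to Gus: fuse the pair into one unit and seat 4 units around a circle — 2·(3)! = 12.
Subtracting, 24 − 12 = 12.

12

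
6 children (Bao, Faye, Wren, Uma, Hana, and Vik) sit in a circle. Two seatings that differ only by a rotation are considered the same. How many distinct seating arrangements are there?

Fix one person's seat to break rotational symmetry; the remaining 5 people can be arranged in (5)! = 120 ways.

120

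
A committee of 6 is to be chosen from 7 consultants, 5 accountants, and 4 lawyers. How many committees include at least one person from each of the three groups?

Total 6-person selections from all 16: C(16,6) = 8008.
Selections missing a whole group: no consultants → C(9,6) = 84; no accountants → C(11,6) = 462; no lawyers → C(12,6) = 924.
Add back selections omitting two groups (i.e. drawn from a single group): C(7,6) + C(5,6) + C(4,6) = 7.
By inclusion–exclusion: 8008 − 1470 + 7 = 6545.

6545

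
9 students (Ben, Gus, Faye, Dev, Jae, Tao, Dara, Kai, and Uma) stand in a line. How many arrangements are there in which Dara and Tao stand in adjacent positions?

Glue Dara and Tao into one block (2 internal orders), leaving 8 units to arrange in a row.
That gives 2 × 8! = 2 × 40320 = 80640.

80640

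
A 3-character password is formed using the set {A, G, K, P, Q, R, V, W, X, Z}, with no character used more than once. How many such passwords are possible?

720

This is a permutation of 3 out of 10: P(10,3) = 10!/7!.
That product is 10 × 9 × 8 = 720.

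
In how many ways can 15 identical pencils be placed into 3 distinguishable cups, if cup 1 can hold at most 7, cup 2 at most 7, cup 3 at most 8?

36

Without the upper bounds there are C(17,2) = 136 ways to split 15 among 3 cups.
Subtract solutions that violate a single cap (substitute x_i' = x_i − (cap_i+1)): x_1 ≥ 8 gives C(9,2) = 36; x_2 ≥ 8 gives C(9,2) = 36; x_3 ≥ 9 gives C(8,2) = 28. Together 100.
No two caps can be exceeded simultaneously, so the pair terms are all 0.
By inclusion–exclusion the count is 136 − 100 + 0 = 36.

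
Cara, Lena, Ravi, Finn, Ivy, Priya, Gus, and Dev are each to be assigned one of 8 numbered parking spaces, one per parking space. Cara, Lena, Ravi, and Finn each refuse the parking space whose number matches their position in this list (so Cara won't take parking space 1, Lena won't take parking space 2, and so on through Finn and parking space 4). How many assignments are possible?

Let Aᵢ (for 1 ≤ i ≤ 4) be the placements that put person i in their forbidden parking space. Any j of these fix j positions, leaving (8−j)! ways to fill the rest, and there are C(4,j) ways to pick which j.
By inclusion–exclusion, the number of valid placements is Σ_{j=0}^{4} (−1)^j C(4,j)·(8−j)!.
Computing: 40320 − 20160 + 4320 − 480 + 24 = 24024.

24024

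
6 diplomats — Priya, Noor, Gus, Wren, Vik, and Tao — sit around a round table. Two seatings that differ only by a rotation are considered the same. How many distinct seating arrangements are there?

Around a circle, 6 distinct people have 6!/6 = (5)! = 120 rotationally distinct seatings.

120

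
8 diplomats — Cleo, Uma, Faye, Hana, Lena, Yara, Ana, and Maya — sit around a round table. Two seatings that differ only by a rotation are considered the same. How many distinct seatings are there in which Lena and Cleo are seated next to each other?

Glue Lena and Cleo into a block (2 internal orders). Seating 7 units around a circle gives (6)! arrangements.
So 2 × (6)! = 2 × 720 = 1440.

1440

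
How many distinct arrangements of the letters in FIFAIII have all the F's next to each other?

Treat the 2 copies of F as a single block. The multiset to arrange is then {FF, A, I, I, I, I}, 6 items in all.
That gives (6)!/(4!) = 30 arrangements.

30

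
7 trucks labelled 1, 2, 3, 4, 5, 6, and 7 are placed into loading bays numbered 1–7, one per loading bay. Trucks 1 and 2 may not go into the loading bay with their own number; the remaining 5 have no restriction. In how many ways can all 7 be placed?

3720

Let Aᵢ (for i ∈ {1, 2}) be the placements that put truck i in its forbidden loading bay. Any j of these fix j positions, leaving (7−j)! ways to fill the rest, and there are C(2,j) ways to pick which j.
By inclusion–exclusion, the number of valid placements is Σ_{j=0}^{2} (−1)^j C(2,j)·(7−j)!.
Computing: 5040 − 1440 + 120 = 3720.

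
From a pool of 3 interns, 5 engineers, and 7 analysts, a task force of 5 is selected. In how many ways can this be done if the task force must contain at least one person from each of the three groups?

Total 5-person selections from all 15: C(15,5) = 3003.
Selections missing a whole group: no interns → C(12,5) = 792; no engineers → C(10,5) = 252; no analysts → C(8,5) = 56.
Add back selections omitting two groups (i.e. drawn from a single group): C(3,5) + C(5,5) + C(7,5) = 22.
By inclusion–exclusion: 3003 − 1100 + 22 = 1925.

1925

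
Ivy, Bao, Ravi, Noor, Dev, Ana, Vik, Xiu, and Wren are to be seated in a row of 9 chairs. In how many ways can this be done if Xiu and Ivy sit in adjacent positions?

Place the 7 others and the Xiu-Ivy pair as 8 objects in a line; the pair has 2 internal arrangements.
That gives 2 × 8! = 2 × 40320 = 80640.

80640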